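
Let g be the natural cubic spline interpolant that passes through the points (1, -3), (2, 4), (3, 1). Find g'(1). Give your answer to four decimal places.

9.5000

Write σ_i for g''(x_i). With h_i = 1, 1 and divided differences Δ_i = 7, -3, the continuity of g' gives the tridiagonal system
  1·σ_0 + 4·σ_1 + 1·σ_2 = 6(Δ_1 - Δ_0) = -60
Natural end conditions: σ_0 = σ_2 = 0.
Hence σ_0 = 0, σ_1 = -15, σ_2 = 0.
On [1, 2], g'(x) = b_0 + 2c_0·(x - 1) + 3d_0·(x - 1)² with b_0 = Δ_0 - h_0(2σ_0 + σ_1)/6 = 19/2, c_0 = σ_0/2 = 0, d_0 = (σ_1 - σ_0)/(6h_0) = -5/2. So g'(1) = 19/2.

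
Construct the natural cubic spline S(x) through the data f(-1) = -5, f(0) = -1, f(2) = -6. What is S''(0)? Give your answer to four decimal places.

Write m_i for S''(x_i). With h_i = 1, 2 and divided differences Δ_i = 4, -5/2, the continuity of S' gives the tridiagonal system
  1·m_0 + 6·m_1 + 2·m_2 = 6(Δ_1 - Δ_0) = -39
Natural end conditions: m_0 = m_2 = 0.
Solving the tridiagonal system: m_0 = 0, m_1 = -13/2, m_2 = 0.

-6.5000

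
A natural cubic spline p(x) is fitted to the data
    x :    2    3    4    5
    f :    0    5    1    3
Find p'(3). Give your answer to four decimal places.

-0.6000

With M_i denoting the second derivative at x_i, h_i = 1, 1, 1, and Δ_i = (y_(i+1) − y_i)/h_i = 5, -4, 2:
  1·M_0 + 4·M_1 + 1·M_2 = 6(Δ_1 - Δ_0) = -54
  1·M_1 + 4·M_2 + 1·M_3 = 6(Δ_2 - Δ_1) = 36
Natural end conditions: M_0 = M_3 = 0.
Hence M_0 = 0, M_1 = -84/5, M_2 = 66/5, M_3 = 0.
On [3, 4], p'(x) = b_1 + 2c_1·(x - 3) + 3d_1·(x - 3)² with b_1 = Δ_1 - h_1(2M_1 + M_2)/6 = -3/5, c_1 = M_1/2 = -42/5, d_1 = (M_2 - M_1)/(6h_1) = 5. So p'(3) = -3/5.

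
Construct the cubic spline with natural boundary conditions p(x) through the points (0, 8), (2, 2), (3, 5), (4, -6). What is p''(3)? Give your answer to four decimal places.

-23.4783

Write M_i for p''(x_i). With h_i = 2, 1, 1 and divided differences Δ_i = -3, 3, -11, the continuity of p' gives the tridiagonal system
  2·M_0 + 6·M_1 + 1·M_2 = 6(Δ_1 - Δ_0) = 36
  1·M_1 + 4·M_2 + 1·M_3 = 6(Δ_2 - Δ_1) = -84
Natural end conditions: M_0 = M_3 = 0.
Solving: M_0 = 0, M_1 = 228/23, M_2 = -540/23, M_3 = 0.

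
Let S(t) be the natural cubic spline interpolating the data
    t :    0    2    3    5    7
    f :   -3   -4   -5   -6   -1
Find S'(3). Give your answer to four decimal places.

Let m_i = S''(x_i). Step sizes h_i = 2, 1, 2, 2; slopes of the chords Δ_i = (y_(i+1) - y_i)/h_i = -1/2, -1, -1/2, 5/2.
  2·m_0 + 6·m_1 + 1·m_2 = 6(Δ_1 - Δ_0) = -3
  1·m_1 + 6·m_2 + 2·m_3 = 6(Δ_2 - Δ_1) = 3
  2·m_2 + 8·m_3 + 2·m_4 = 6(Δ_3 - Δ_2) = 18
Natural end conditions: m_0 = m_4 = 0.
Hence m_0 = 0, m_1 = -15/32, m_2 = -3/16, m_3 = 147/64, m_4 = 0.
On [3, 5], S'(t) = b_2 + 2c_2·(t - 3) + 3d_2·(t - 3)² with b_2 = Δ_2 - h_2(2m_2 + m_3)/6 = -73/64, c_2 = m_2/2 = -3/32, d_2 = (m_3 - m_2)/(6h_2) = 53/256. So S'(3) = -73/64.

-1.1406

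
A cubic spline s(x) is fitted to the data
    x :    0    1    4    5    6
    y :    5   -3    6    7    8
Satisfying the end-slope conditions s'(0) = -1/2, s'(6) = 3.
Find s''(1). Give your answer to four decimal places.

Put M_i = s'' at the i-th knot. Here h = (1, 3, 1, 1) and Δ = (-8, 3, 1, 1), so the interior equations h_(i-1)·M_(i-1) + 2(h_(i-1)+h_i)·M_i + h_i·M_(i+1) = 6(Δ_i − Δ_(i-1)) read
  1·M_0 + 8·M_1 + 3·M_2 = 6(Δ_1 - Δ_0) = 66
  3·M_1 + 8·M_2 + 1·M_3 = 6(Δ_2 - Δ_1) = -12
  1·M_2 + 4·M_3 + 1·M_4 = 6(Δ_3 - Δ_2) = 0
Clamped end conditions give two more equations: 2h_0·M_0 + h_0·M_1 = 6(Δ_0 - s'(0)) = -45 and h_3·M_3 + 2h_3·M_4 = 6(s'(6) - Δ_3) = 12.
Hence M_0 = -2265/76, M_1 = 555/38, M_2 = -533/76, M_3 = 11/38, M_4 = 445/76.

14.6053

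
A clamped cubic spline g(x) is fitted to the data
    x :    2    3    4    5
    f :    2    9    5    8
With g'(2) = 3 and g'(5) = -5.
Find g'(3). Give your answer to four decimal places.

Let M_i = g''(x_i). Step sizes h_i = 1, 1, 1; slopes of the chords Δ_i = (y_(i+1) - y_i)/h_i = 7, -4, 3.
  1·M_0 + 4·M_1 + 1·M_2 = 6(Δ_1 - Δ_0) = -66
  1·M_1 + 4·M_2 + 1·M_3 = 6(Δ_2 - Δ_1) = 42
Clamped end conditions give two more equations: 2h_0·M_0 + h_0·M_1 = 6(Δ_0 - g'(2)) = 24 and h_2·M_2 + 2h_2·M_3 = 6(g'(5) - Δ_2) = -48.
Forward elimination and back-substitution give M_0 = 406/15, M_1 = -452/15, M_2 = 412/15, M_3 = -566/15.
On [3, 4], g'(x) = b_1 + 2c_1·(x - 3) + 3d_1·(x - 3)² with b_1 = Δ_1 - h_1(2M_1 + M_2)/6 = 22/15, c_1 = M_1/2 = -226/15, d_1 = (M_2 - M_1)/(6h_1) = 48/5. So g'(3) = 22/15.

1.4667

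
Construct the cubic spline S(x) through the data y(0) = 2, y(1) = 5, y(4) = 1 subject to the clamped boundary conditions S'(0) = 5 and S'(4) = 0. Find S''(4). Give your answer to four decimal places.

3.3333

Let m_i = S''(x_i). Step sizes h_i = 1, 3; slopes of the chords Δ_i = (y_(i+1) - y_i)/h_i = 3, -4/3.
  1·m_0 + 8·m_1 + 3·m_2 = 6(Δ_1 - Δ_0) = -26
Clamped end conditions give two more equations: 2h_0·m_0 + h_0·m_1 = 6(Δ_0 - S'(0)) = -12 and h_1·m_1 + 2h_1·m_2 = 6(S'(4) - Δ_1) = 8.
Solving the tridiagonal system: m_0 = -4, m_1 = -4, m_2 = 10/3.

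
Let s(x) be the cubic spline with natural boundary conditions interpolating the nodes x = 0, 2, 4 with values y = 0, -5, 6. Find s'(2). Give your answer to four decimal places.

1.5000

Put m_i = s'' at the i-th knot. Here h = (2, 2) and Δ = (-5/2, 11/2), so the interior equations h_(i-1)·m_(i-1) + 2(h_(i-1)+h_i)·m_i + h_i·m_(i+1) = 6(Δ_i − Δ_(i-1)) read
  2·m_0 + 8·m_1 + 2·m_2 = 6(Δ_1 - Δ_0) = 48
Natural end conditions: m_0 = m_2 = 0.
Hence m_0 = 0, m_1 = 6, m_2 = 0.
On [2, 4], s'(x) = b_1 + 2c_1·(x - 2) + 3d_1·(x - 2)² with b_1 = Δ_1 - h_1(2m_1 + m_2)/6 = 3/2, c_1 = m_1/2 = 3, d_1 = (m_2 - m_1)/(6h_1) = -1/2. So s'(2) = 3/2.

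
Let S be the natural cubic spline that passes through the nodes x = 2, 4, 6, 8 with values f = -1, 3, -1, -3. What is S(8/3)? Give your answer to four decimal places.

1.0049

Let m_i = S''(x_i). Step sizes h_i = 2, 2, 2; slopes of the chords Δ_i = (y_(i+1) - y_i)/h_i = 2, -2, -1.
  2·m_0 + 8·m_1 + 2·m_2 = 6(Δ_1 - Δ_0) = -24
  2·m_1 + 8·m_2 + 2·m_3 = 6(Δ_2 - Δ_1) = 6
Natural end conditions: m_0 = m_3 = 0.
Hence m_0 = 0, m_1 = -17/5, m_2 = 8/5, m_3 = 0.
On [2, 4], S(x) = -1 + 47/15·(x - 2) + 0·(x - 2)² - 17/60·(x - 2)³.
With (x - 2) = 2/3: S(8/3) = 407/405.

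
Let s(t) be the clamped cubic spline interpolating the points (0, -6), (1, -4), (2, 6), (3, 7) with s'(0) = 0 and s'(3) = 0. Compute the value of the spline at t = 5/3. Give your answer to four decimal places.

3.0074

Let M_i = s''(x_i). Step sizes h_i = 1, 1, 1; slopes of the chords Δ_i = (y_(i+1) - y_i)/h_i = 2, 10, 1.
  1·M_0 + 4·M_1 + 1·M_2 = 6(Δ_1 - Δ_0) = 48
  1·M_1 + 4·M_2 + 1·M_3 = 6(Δ_2 - Δ_1) = -54
Clamped end conditions give two more equations: 2h_0·M_0 + h_0·M_1 = 6(Δ_0 - s'(0)) = 12 and h_2·M_2 + 2h_2·M_3 = 6(s'(3) - Δ_2) = -6.
Hence M_0 = -14/5, M_1 = 88/5, M_2 = -98/5, M_3 = 34/5.
On [1, 2], s(t) = -4 + 37/5·(t - 1) + 44/5·(t - 1)² - 31/5·(t - 1)³.
With (t - 1) = 2/3: s(5/3) = 406/135.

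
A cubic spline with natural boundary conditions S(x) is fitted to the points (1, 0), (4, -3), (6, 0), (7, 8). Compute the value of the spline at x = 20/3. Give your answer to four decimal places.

Put M_i = S'' at the i-th knot. Here h = (3, 2, 1) and Δ = (-1, 3/2, 8), so the interior equations h_(i-1)·M_(i-1) + 2(h_(i-1)+h_i)·M_i + h_i·M_(i+1) = 6(Δ_i − Δ_(i-1)) read
  3·M_0 + 10·M_1 + 2·M_2 = 6(Δ_1 - Δ_0) = 15
  2·M_1 + 6·M_2 + 1·M_3 = 6(Δ_2 - Δ_1) = 39
Natural end conditions: M_0 = M_3 = 0.
Forward elimination and back-substitution give M_0 = 0, M_1 = 3/14, M_2 = 45/7, M_3 = 0.
On [6, 7], S(x) = 0 + 41/7·(x - 6) + 45/14·(x - 6)² - 15/14·(x - 6)³.
With (x - 6) = 2/3: S(20/3) = 316/63.

5.0159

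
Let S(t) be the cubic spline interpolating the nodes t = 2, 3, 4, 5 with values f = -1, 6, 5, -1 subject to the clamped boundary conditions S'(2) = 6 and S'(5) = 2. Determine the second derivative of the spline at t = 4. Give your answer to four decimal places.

With σ_i denoting the second derivative at x_i, h_i = 1, 1, 1, and Δ_i = (y_(i+1) − y_i)/h_i = 7, -1, -6:
  1·σ_0 + 4·σ_1 + 1·σ_2 = 6(Δ_1 - Δ_0) = -48
  1·σ_1 + 4·σ_2 + 1·σ_3 = 6(Δ_2 - Δ_1) = -30
Clamped end conditions give two more equations: 2h_0·σ_0 + h_0·σ_1 = 6(Δ_0 - S'(2)) = 6 and h_2·σ_2 + 2h_2·σ_3 = 6(S'(5) - Δ_2) = 48.
Forward elimination and back-substitution give σ_0 = 128/15, σ_1 = -166/15, σ_2 = -184/15, σ_3 = 452/15.

-12.2667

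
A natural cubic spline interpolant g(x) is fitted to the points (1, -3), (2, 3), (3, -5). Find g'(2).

-1

Put M_i = g'' at the i-th knot. Here h = (1, 1) and Δ = (6, -8), so the interior equations h_(i-1)·M_(i-1) + 2(h_(i-1)+h_i)·M_i + h_i·M_(i+1) = 6(Δ_i − Δ_(i-1)) read
  1·M_0 + 4·M_1 + 1·M_2 = 6(Δ_1 - Δ_0) = -84
Natural end conditions: M_0 = M_2 = 0.
Hence M_0 = 0, M_1 = -21, M_2 = 0.
On [2, 3], g'(x) = b_1 + 2c_1·(x - 2) + 3d_1·(x - 2)² with b_1 = Δ_1 - h_1(2M_1 + M_2)/6 = -1, c_1 = M_1/2 = -21/2, d_1 = (M_2 - M_1)/(6h_1) = 7/2. So g'(2) = -1.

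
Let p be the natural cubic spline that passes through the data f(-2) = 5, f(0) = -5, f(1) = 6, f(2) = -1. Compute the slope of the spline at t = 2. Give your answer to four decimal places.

Let M_i = p''(x_i). Step sizes h_i = 2, 1, 1; slopes of the chords Δ_i = (y_(i+1) - y_i)/h_i = -5, 11, -7.
  2·M_0 + 6·M_1 + 1·M_2 = 6(Δ_1 - Δ_0) = 96
  1·M_1 + 4·M_2 + 1·M_3 = 6(Δ_2 - Δ_1) = -108
Natural end conditions: M_0 = M_3 = 0.
Forward elimination and back-substitution give M_0 = 0, M_1 = 492/23, M_2 = -744/23, M_3 = 0.
On [1, 2], p'(t) = b_2 + 2c_2·(t - 1) + 3d_2·(t - 1)² with b_2 = Δ_2 - h_2(2M_2 + M_3)/6 = 87/23, c_2 = M_2/2 = -372/23, d_2 = (M_3 - M_2)/(6h_2) = 124/23. So p'(2) = -285/23.

-12.3913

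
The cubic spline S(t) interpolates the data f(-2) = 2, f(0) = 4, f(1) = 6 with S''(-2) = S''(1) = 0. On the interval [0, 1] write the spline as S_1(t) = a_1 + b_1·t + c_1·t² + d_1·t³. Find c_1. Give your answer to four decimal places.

Write M_i for S''(x_i). With h_i = 2, 1 and divided differences Δ_i = 1, 2, the continuity of S' gives the tridiagonal system
  2·M_0 + 6·M_1 + 1·M_2 = 6(Δ_1 - Δ_0) = 6
Natural end conditions: M_0 = M_2 = 0.
Forward elimination and back-substitution give M_0 = 0, M_1 = 1, M_2 = 0.
On [0, 1], with S_1(t) = a_1 + b_1·t + c_1·t² + d_1·t³: c_1 = M_1/2 = 1/2, d_1 = (M_2 - M_1)/(6h_1) = -1/6, b_1 = Δ_1 - h_1(2M_1 + M_2)/6 = 5/3.

0.5000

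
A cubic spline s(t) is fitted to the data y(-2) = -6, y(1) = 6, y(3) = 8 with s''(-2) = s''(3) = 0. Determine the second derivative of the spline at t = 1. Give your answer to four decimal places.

Put σ_i = s'' at the i-th knot. Here h = (3, 2) and Δ = (4, 1), so the interior equations h_(i-1)·σ_(i-1) + 2(h_(i-1)+h_i)·σ_i + h_i·σ_(i+1) = 6(Δ_i − Δ_(i-1)) read
  3·σ_0 + 10·σ_1 + 2·σ_2 = 6(Δ_1 - Δ_0) = -18
Natural end conditions: σ_0 = σ_2 = 0.
Solving: σ_0 = 0, σ_1 = -9/5, σ_2 = 0.

-1.8000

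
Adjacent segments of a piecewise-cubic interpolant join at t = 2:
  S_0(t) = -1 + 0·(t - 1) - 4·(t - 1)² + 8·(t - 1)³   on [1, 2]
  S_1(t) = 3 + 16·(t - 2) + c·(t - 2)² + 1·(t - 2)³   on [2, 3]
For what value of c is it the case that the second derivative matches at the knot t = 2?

S_0''(t) = -8 + 48·(t - 1), so S_0''(2) = 40. On the right, S_1''(2) = 2c, so c = 20.

20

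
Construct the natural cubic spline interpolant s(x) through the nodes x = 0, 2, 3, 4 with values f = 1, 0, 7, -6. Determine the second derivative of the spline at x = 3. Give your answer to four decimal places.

-33.2609

Write M_i for s''(x_i). With h_i = 2, 1, 1 and divided differences Δ_i = -1/2, 7, -13, the continuity of s' gives the tridiagonal system
  2·M_0 + 6·M_1 + 1·M_2 = 6(Δ_1 - Δ_0) = 45
  1·M_1 + 4·M_2 + 1·M_3 = 6(Δ_2 - Δ_1) = -120
Natural end conditions: M_0 = M_3 = 0.
Solving: M_0 = 0, M_1 = 300/23, M_2 = -765/23, M_3 = 0.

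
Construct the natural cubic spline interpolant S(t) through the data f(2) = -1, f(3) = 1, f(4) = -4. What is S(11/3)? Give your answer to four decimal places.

-1.8148

Let M_i = S''(x_i). Step sizes h_i = 1, 1; slopes of the chords Δ_i = (y_(i+1) - y_i)/h_i = 2, -5.
  1·M_0 + 4·M_1 + 1·M_2 = 6(Δ_1 - Δ_0) = -42
Natural end conditions: M_0 = M_2 = 0.
Forward elimination and back-substitution give M_0 = 0, M_1 = -21/2, M_2 = 0.
On [3, 4], S(t) = 1 - 3/2·(t - 3) - 21/4·(t - 3)² + 7/4·(t - 3)³.
With (t - 3) = 2/3: S(11/3) = -49/27.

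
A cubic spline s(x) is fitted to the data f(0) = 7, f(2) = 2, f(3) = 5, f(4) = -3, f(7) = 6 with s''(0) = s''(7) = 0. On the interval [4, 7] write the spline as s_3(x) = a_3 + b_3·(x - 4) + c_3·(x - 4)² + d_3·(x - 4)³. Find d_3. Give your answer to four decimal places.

-0.6077

Write M_i for s''(x_i). With h_i = 2, 1, 1, 3 and divided differences Δ_i = -5/2, 3, -8, 3, the continuity of s' gives the tridiagonal system
  2·M_0 + 6·M_1 + 1·M_2 = 6(Δ_1 - Δ_0) = 33
  1·M_1 + 4·M_2 + 1·M_3 = 6(Δ_2 - Δ_1) = -66
  1·M_2 + 8·M_3 + 3·M_4 = 6(Δ_3 - Δ_2) = 66
Natural end conditions: M_0 = M_4 = 0.
Solving the tridiagonal system: M_0 = 0, M_1 = 1617/178, M_2 = -1914/89, M_3 = 1947/178, M_4 = 0.
On [4, 7], with s_3(x) = a_3 + b_3·(x - 4) + c_3·(x - 4)² + d_3·(x - 4)³: c_3 = M_3/2 = 1947/356, d_3 = (M_4 - M_3)/(6h_3) = -649/1068, b_3 = Δ_3 - h_3(2M_3 + M_4)/6 = -1413/178.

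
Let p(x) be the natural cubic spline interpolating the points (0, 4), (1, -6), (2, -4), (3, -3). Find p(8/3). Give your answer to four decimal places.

Write M_i for p''(x_i). With h_i = 1, 1, 1 and divided differences Δ_i = -10, 2, 1, the continuity of p' gives the tridiagonal system
  1·M_0 + 4·M_1 + 1·M_2 = 6(Δ_1 - Δ_0) = 72
  1·M_1 + 4·M_2 + 1·M_3 = 6(Δ_2 - Δ_1) = -6
Natural end conditions: M_0 = M_3 = 0.
Solving: M_0 = 0, M_1 = 98/5, M_2 = -32/5, M_3 = 0.
On [2, 3], p(x) = -4 + 47/15·(x - 2) - 16/5·(x - 2)² + 16/15·(x - 2)³.
With (x - 2) = 2/3: p(8/3) = -1222/405.

-3.0173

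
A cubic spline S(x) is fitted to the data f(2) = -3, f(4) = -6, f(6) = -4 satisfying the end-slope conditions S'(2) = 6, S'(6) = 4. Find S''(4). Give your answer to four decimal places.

4.7500

Let M_i = S''(x_i). Step sizes h_i = 2, 2; slopes of the chords Δ_i = (y_(i+1) - y_i)/h_i = -3/2, 1.
  2·M_0 + 8·M_1 + 2·M_2 = 6(Δ_1 - Δ_0) = 15
Clamped end conditions give two more equations: 2h_0·M_0 + h_0·M_1 = 6(Δ_0 - S'(2)) = -45 and h_1·M_1 + 2h_1·M_2 = 6(S'(6) - Δ_1) = 18.
Solving the tridiagonal system: M_0 = -109/8, M_1 = 19/4, M_2 = 17/8.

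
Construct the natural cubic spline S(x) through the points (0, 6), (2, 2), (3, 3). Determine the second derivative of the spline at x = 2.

3

Let M_i = S''(x_i). Step sizes h_i = 2, 1; slopes of the chords Δ_i = (y_(i+1) - y_i)/h_i = -2, 1.
  2·M_0 + 6·M_1 + 1·M_2 = 6(Δ_1 - Δ_0) = 18
Natural end conditions: M_0 = M_2 = 0.
Solving the tridiagonal system: M_0 = 0, M_1 = 3, M_2 = 0.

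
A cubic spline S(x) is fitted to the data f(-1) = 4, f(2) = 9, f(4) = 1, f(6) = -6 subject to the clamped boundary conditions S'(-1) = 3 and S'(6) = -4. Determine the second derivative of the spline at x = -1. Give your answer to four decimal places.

With M_i denoting the second derivative at x_i, h_i = 3, 2, 2, and Δ_i = (y_(i+1) − y_i)/h_i = 5/3, -4, -7/2:
  3·M_0 + 10·M_1 + 2·M_2 = 6(Δ_1 - Δ_0) = -34
  2·M_1 + 8·M_2 + 2·M_3 = 6(Δ_2 - Δ_1) = 3
Clamped end conditions give two more equations: 2h_0·M_0 + h_0·M_1 = 6(Δ_0 - S'(-1)) = -8 and h_2·M_2 + 2h_2·M_3 = 6(S'(6) - Δ_2) = -3.
Forward elimination and back-substitution give M_0 = 71/111, M_1 = -146/37, M_2 = 131/74, M_3 = -121/74.

0.6396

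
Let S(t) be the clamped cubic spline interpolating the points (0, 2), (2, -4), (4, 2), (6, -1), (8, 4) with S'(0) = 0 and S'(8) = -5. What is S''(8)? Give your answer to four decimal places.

-15.6786

Let M_i = S''(x_i). Step sizes h_i = 2, 2, 2, 2; slopes of the chords Δ_i = (y_(i+1) - y_i)/h_i = -3, 3, -3/2, 5/2.
  2·M_0 + 8·M_1 + 2·M_2 = 6(Δ_1 - Δ_0) = 36
  2·M_1 + 8·M_2 + 2·M_3 = 6(Δ_2 - Δ_1) = -27
  2·M_2 + 8·M_3 + 2·M_4 = 6(Δ_3 - Δ_2) = 24
Clamped end conditions give two more equations: 2h_0·M_0 + h_0·M_1 = 6(Δ_0 - S'(0)) = -18 and h_3·M_3 + 2h_3·M_4 = 6(S'(8) - Δ_3) = -45.
Forward elimination and back-substitution give M_0 = -247/28, M_1 = 121/14, M_2 = -31/4, M_3 = 62/7, M_4 = -439/28.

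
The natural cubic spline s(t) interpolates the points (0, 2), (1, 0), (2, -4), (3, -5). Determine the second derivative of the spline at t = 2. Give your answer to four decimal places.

5.6000

Put σ_i = s'' at the i-th knot. Here h = (1, 1, 1) and Δ = (-2, -4, -1), so the interior equations h_(i-1)·σ_(i-1) + 2(h_(i-1)+h_i)·σ_i + h_i·σ_(i+1) = 6(Δ_i − Δ_(i-1)) read
  1·σ_0 + 4·σ_1 + 1·σ_2 = 6(Δ_1 - Δ_0) = -12
  1·σ_1 + 4·σ_2 + 1·σ_3 = 6(Δ_2 - Δ_1) = 18
Natural end conditions: σ_0 = σ_3 = 0.
Solving the tridiagonal system: σ_0 = 0, σ_1 = -22/5, σ_2 = 28/5, σ_3 = 0.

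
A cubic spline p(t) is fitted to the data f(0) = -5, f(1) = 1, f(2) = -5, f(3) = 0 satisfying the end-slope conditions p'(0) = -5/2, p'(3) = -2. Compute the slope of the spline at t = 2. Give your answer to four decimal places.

Let m_i = p''(x_i). Step sizes h_i = 1, 1, 1; slopes of the chords Δ_i = (y_(i+1) - y_i)/h_i = 6, -6, 5.
  1·m_0 + 4·m_1 + 1·m_2 = 6(Δ_1 - Δ_0) = -72
  1·m_1 + 4·m_2 + 1·m_3 = 6(Δ_2 - Δ_1) = 66
Clamped end conditions give two more equations: 2h_0·m_0 + h_0·m_1 = 6(Δ_0 - p'(0)) = 51 and h_2·m_2 + 2h_2·m_3 = 6(p'(3) - Δ_2) = -42.
Solving: m_0 = 668/15, m_1 = -571/15, m_2 = 536/15, m_3 = -583/15.
On [2, 3], p'(t) = b_2 + 2c_2·(t - 2) + 3d_2·(t - 2)² with b_2 = Δ_2 - h_2(2m_2 + m_3)/6 = -13/30, c_2 = m_2/2 = 268/15, d_2 = (m_3 - m_2)/(6h_2) = -373/30. So p'(2) = -13/30.

-0.4333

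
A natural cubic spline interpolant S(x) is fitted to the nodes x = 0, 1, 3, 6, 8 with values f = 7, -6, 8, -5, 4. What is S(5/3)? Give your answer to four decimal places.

-4.5787

With M_i denoting the second derivative at x_i, h_i = 1, 2, 3, 2, and Δ_i = (y_(i+1) − y_i)/h_i = -13, 7, -13/3, 9/2:
  1·M_0 + 6·M_1 + 2·M_2 = 6(Δ_1 - Δ_0) = 120
  2·M_1 + 10·M_2 + 3·M_3 = 6(Δ_2 - Δ_1) = -68
  3·M_2 + 10·M_3 + 2·M_4 = 6(Δ_3 - Δ_2) = 53
Natural end conditions: M_0 = M_4 = 0.
Hence M_0 = 0, M_1 = 6299/253, M_2 = -3717/253, M_3 = 2456/253, M_4 = 0.
On [1, 3], S(x) = -6 - 3568/759·(x - 1) + 6299/506·(x - 1)² - 2504/759·(x - 1)³.
With (x - 1) = 2/3: S(5/3) = -93832/20493.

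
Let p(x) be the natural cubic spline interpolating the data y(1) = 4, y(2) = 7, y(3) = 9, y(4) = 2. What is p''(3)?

-14

Write σ_i for p''(x_i). With h_i = 1, 1, 1 and divided differences Δ_i = 3, 2, -7, the continuity of p' gives the tridiagonal system
  1·σ_0 + 4·σ_1 + 1·σ_2 = 6(Δ_1 - Δ_0) = -6
  1·σ_1 + 4·σ_2 + 1·σ_3 = 6(Δ_2 - Δ_1) = -54
Natural end conditions: σ_0 = σ_3 = 0.
Solving: σ_0 = 0, σ_1 = 2, σ_2 = -14, σ_3 = 0.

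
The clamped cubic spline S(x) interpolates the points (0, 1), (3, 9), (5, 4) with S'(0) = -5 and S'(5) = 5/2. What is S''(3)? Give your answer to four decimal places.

With σ_i denoting the second derivative at x_i, h_i = 3, 2, and Δ_i = (y_(i+1) − y_i)/h_i = 8/3, -5/2:
  3·σ_0 + 10·σ_1 + 2·σ_2 = 6(Δ_1 - Δ_0) = -31
Clamped end conditions give two more equations: 2h_0·σ_0 + h_0·σ_1 = 6(Δ_0 - S'(0)) = 46 and h_1·σ_1 + 2h_1·σ_2 = 6(S'(5) - Δ_1) = 30.
Solving the tridiagonal system: σ_0 = 184/15, σ_1 = -46/5, σ_2 = 121/10.

-9.2000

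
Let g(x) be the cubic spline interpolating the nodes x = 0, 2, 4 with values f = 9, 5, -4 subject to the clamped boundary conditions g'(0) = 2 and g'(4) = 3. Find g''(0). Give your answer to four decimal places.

-3.8750

Let M_i = g''(x_i). Step sizes h_i = 2, 2; slopes of the chords Δ_i = (y_(i+1) - y_i)/h_i = -2, -9/2.
  2·M_0 + 8·M_1 + 2·M_2 = 6(Δ_1 - Δ_0) = -15
Clamped end conditions give two more equations: 2h_0·M_0 + h_0·M_1 = 6(Δ_0 - g'(0)) = -24 and h_1·M_1 + 2h_1·M_2 = 6(g'(4) - Δ_1) = 45.
Solving: M_0 = -31/8, M_1 = -17/4, M_2 = 107/8.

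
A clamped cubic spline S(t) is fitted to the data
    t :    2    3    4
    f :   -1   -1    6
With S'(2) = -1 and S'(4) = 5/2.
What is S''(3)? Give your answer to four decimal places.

17.5000

Let m_i = S''(x_i). Step sizes h_i = 1, 1; slopes of the chords Δ_i = (y_(i+1) - y_i)/h_i = 0, 7.
  1·m_0 + 4·m_1 + 1·m_2 = 6(Δ_1 - Δ_0) = 42
Clamped end conditions give two more equations: 2h_0·m_0 + h_0·m_1 = 6(Δ_0 - S'(2)) = 6 and h_1·m_1 + 2h_1·m_2 = 6(S'(4) - Δ_1) = -27.
Hence m_0 = -23/4, m_1 = 35/2, m_2 = -89/4.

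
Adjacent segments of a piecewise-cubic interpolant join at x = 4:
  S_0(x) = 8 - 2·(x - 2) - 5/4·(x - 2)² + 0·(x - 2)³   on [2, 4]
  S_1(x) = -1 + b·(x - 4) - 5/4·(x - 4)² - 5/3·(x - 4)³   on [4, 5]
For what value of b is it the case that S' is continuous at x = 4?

S_0'(x) = -2 - 5/2·(x - 2) + 0·(x - 2)², so S_0'(4) = -7. On the right, S_1'(4) = b, so b = -7.

-7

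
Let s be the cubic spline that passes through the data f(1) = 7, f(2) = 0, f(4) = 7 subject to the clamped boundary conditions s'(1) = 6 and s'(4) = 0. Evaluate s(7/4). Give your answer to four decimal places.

2.3945

Let M_i = s''(x_i). Step sizes h_i = 1, 2; slopes of the chords Δ_i = (y_(i+1) - y_i)/h_i = -7, 7/2.
  1·M_0 + 6·M_1 + 2·M_2 = 6(Δ_1 - Δ_0) = 63
Clamped end conditions give two more equations: 2h_0·M_0 + h_0·M_1 = 6(Δ_0 - s'(1)) = -78 and h_1·M_1 + 2h_1·M_2 = 6(s'(4) - Δ_1) = -21.
Forward elimination and back-substitution give M_0 = -103/2, M_1 = 25, M_2 = -71/4.
On [1, 2], s(x) = 7 + 6·(x - 1) - 103/4·(x - 1)² + 51/4·(x - 1)³.
With (x - 1) = 3/4: s(7/4) = 613/256.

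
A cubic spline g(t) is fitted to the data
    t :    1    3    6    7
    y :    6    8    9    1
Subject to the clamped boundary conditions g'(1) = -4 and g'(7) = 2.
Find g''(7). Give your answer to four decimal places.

Write M_i for g''(x_i). With h_i = 2, 3, 1 and divided differences Δ_i = 1, 1/3, -8, the continuity of g' gives the tridiagonal system
  2·M_0 + 10·M_1 + 3·M_2 = 6(Δ_1 - Δ_0) = -4
  3·M_1 + 8·M_2 + 1·M_3 = 6(Δ_2 - Δ_1) = -50
Clamped end conditions give two more equations: 2h_0·M_0 + h_0·M_1 = 6(Δ_0 - g'(1)) = 30 and h_2·M_2 + 2h_2·M_3 = 6(g'(7) - Δ_2) = 60.
Forward elimination and back-substitution give M_0 = 20/3, M_1 = 5/3, M_2 = -34/3, M_3 = 107/3.

35.6667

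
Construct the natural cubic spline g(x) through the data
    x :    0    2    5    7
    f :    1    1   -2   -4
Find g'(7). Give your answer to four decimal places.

-0.9341

Put σ_i = g'' at the i-th knot. Here h = (2, 3, 2) and Δ = (0, -1, -1), so the interior equations h_(i-1)·σ_(i-1) + 2(h_(i-1)+h_i)·σ_i + h_i·σ_(i+1) = 6(Δ_i − Δ_(i-1)) read
  2·σ_0 + 10·σ_1 + 3·σ_2 = 6(Δ_1 - Δ_0) = -6
  3·σ_1 + 10·σ_2 + 2·σ_3 = 6(Δ_2 - Δ_1) = 0
Natural end conditions: σ_0 = σ_3 = 0.
Hence σ_0 = 0, σ_1 = -60/91, σ_2 = 18/91, σ_3 = 0.
On [5, 7], g'(x) = b_2 + 2c_2·(x - 5) + 3d_2·(x - 5)² with b_2 = Δ_2 - h_2(2σ_2 + σ_3)/6 = -103/91, c_2 = σ_2/2 = 9/91, d_2 = (σ_3 - σ_2)/(6h_2) = -3/182. So g'(7) = -85/91.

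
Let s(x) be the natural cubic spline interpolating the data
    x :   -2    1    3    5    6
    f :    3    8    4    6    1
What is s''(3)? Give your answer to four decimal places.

Write m_i for s''(x_i). With h_i = 3, 2, 2, 1 and divided differences Δ_i = 5/3, -2, 1, -5, the continuity of s' gives the tridiagonal system
  3·m_0 + 10·m_1 + 2·m_2 = 6(Δ_1 - Δ_0) = -22
  2·m_1 + 8·m_2 + 2·m_3 = 6(Δ_2 - Δ_1) = 18
  2·m_2 + 6·m_3 + 1·m_4 = 6(Δ_3 - Δ_2) = -36
Natural end conditions: m_0 = m_4 = 0.
Solving: m_0 = 0, m_1 = -83/26, m_2 = 129/26, m_3 = -199/26, m_4 = 0.

4.9615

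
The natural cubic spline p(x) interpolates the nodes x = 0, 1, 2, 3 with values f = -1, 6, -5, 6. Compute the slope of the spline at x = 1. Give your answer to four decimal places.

Let σ_i = p''(x_i). Step sizes h_i = 1, 1, 1; slopes of the chords Δ_i = (y_(i+1) - y_i)/h_i = 7, -11, 11.
  1·σ_0 + 4·σ_1 + 1·σ_2 = 6(Δ_1 - Δ_0) = -108
  1·σ_1 + 4·σ_2 + 1·σ_3 = 6(Δ_2 - Δ_1) = 132
Natural end conditions: σ_0 = σ_3 = 0.
Solving the tridiagonal system: σ_0 = 0, σ_1 = -188/5, σ_2 = 212/5, σ_3 = 0.
On [1, 2], p'(x) = b_1 + 2c_1·(x - 1) + 3d_1·(x - 1)² with b_1 = Δ_1 - h_1(2σ_1 + σ_2)/6 = -83/15, c_1 = σ_1/2 = -94/5, d_1 = (σ_2 - σ_1)/(6h_1) = 40/3. So p'(1) = -83/15.

-5.5333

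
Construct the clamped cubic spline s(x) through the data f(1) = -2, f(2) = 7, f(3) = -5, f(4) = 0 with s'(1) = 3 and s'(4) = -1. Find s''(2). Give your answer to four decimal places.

-55.4667

With m_i denoting the second derivative at x_i, h_i = 1, 1, 1, and Δ_i = (y_(i+1) − y_i)/h_i = 9, -12, 5:
  1·m_0 + 4·m_1 + 1·m_2 = 6(Δ_1 - Δ_0) = -126
  1·m_1 + 4·m_2 + 1·m_3 = 6(Δ_2 - Δ_1) = 102
Clamped end conditions give two more equations: 2h_0·m_0 + h_0·m_1 = 6(Δ_0 - s'(1)) = 36 and h_2·m_2 + 2h_2·m_3 = 6(s'(4) - Δ_2) = -36.
Solving the tridiagonal system: m_0 = 686/15, m_1 = -832/15, m_2 = 752/15, m_3 = -646/15.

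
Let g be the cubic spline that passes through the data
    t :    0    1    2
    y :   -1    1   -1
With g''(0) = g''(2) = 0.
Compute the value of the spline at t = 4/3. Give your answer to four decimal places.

Put M_i = g'' at the i-th knot. Here h = (1, 1) and Δ = (2, -2), so the interior equations h_(i-1)·M_(i-1) + 2(h_(i-1)+h_i)·M_i + h_i·M_(i+1) = 6(Δ_i − Δ_(i-1)) read
  1·M_0 + 4·M_1 + 1·M_2 = 6(Δ_1 - Δ_0) = -24
Natural end conditions: M_0 = M_2 = 0.
Solving the tridiagonal system: M_0 = 0, M_1 = -6, M_2 = 0.
On [1, 2], g(t) = 1 + 0·(t - 1) - 3·(t - 1)² + 1·(t - 1)³.
With (t - 1) = 1/3: g(4/3) = 19/27.

0.7037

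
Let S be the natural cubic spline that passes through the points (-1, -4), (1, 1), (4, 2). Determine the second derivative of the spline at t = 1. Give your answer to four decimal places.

-1.3000

With M_i denoting the second derivative at x_i, h_i = 2, 3, and Δ_i = (y_(i+1) − y_i)/h_i = 5/2, 1/3:
  2·M_0 + 10·M_1 + 3·M_2 = 6(Δ_1 - Δ_0) = -13
Natural end conditions: M_0 = M_2 = 0.
Hence M_0 = 0, M_1 = -13/10, M_2 = 0.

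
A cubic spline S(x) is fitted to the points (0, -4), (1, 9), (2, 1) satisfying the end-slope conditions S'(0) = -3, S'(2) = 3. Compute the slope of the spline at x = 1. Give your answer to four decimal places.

Write M_i for S''(x_i). With h_i = 1, 1 and divided differences Δ_i = 13, -8, the continuity of S' gives the tridiagonal system
  1·M_0 + 4·M_1 + 1·M_2 = 6(Δ_1 - Δ_0) = -126
Clamped end conditions give two more equations: 2h_0·M_0 + h_0·M_1 = 6(Δ_0 - S'(0)) = 96 and h_1·M_1 + 2h_1·M_2 = 6(S'(2) - Δ_1) = 66.
Solving the tridiagonal system: M_0 = 165/2, M_1 = -69, M_2 = 135/2.
On [1, 2], S'(x) = b_1 + 2c_1·(x - 1) + 3d_1·(x - 1)² with b_1 = Δ_1 - h_1(2M_1 + M_2)/6 = 15/4, c_1 = M_1/2 = -69/2, d_1 = (M_2 - M_1)/(6h_1) = 91/4. So S'(1) = 15/4.

3.7500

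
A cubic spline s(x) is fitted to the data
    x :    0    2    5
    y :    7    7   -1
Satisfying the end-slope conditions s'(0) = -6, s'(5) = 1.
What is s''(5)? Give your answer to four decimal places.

6.6667

Put m_i = s'' at the i-th knot. Here h = (2, 3) and Δ = (0, -8/3), so the interior equations h_(i-1)·m_(i-1) + 2(h_(i-1)+h_i)·m_i + h_i·m_(i+1) = 6(Δ_i − Δ_(i-1)) read
  2·m_0 + 10·m_1 + 3·m_2 = 6(Δ_1 - Δ_0) = -16
Clamped end conditions give two more equations: 2h_0·m_0 + h_0·m_1 = 6(Δ_0 - s'(0)) = 36 and h_1·m_1 + 2h_1·m_2 = 6(s'(5) - Δ_1) = 22.
Solving the tridiagonal system: m_0 = 12, m_1 = -6, m_2 = 20/3.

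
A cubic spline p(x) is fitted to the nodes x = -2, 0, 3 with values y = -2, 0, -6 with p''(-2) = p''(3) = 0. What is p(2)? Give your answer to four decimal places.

Write m_i for p''(x_i). With h_i = 2, 3 and divided differences Δ_i = 1, -2, the continuity of p' gives the tridiagonal system
  2·m_0 + 10·m_1 + 3·m_2 = 6(Δ_1 - Δ_0) = -18
Natural end conditions: m_0 = m_2 = 0.
Solving the tridiagonal system: m_0 = 0, m_1 = -9/5, m_2 = 0.
On [0, 3], p(x) = 0 - 1/5·x - 9/10·x² + 1/10·x³.
With x = 2: p(2) = -16/5.

-3.2000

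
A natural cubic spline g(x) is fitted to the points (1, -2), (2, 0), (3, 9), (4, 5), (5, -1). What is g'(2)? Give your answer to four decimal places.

7.5357

Put M_i = g'' at the i-th knot. Here h = (1, 1, 1, 1) and Δ = (2, 9, -4, -6), so the interior equations h_(i-1)·M_(i-1) + 2(h_(i-1)+h_i)·M_i + h_i·M_(i+1) = 6(Δ_i − Δ_(i-1)) read
  1·M_0 + 4·M_1 + 1·M_2 = 6(Δ_1 - Δ_0) = 42
  1·M_1 + 4·M_2 + 1·M_3 = 6(Δ_2 - Δ_1) = -78
  1·M_2 + 4·M_3 + 1·M_4 = 6(Δ_3 - Δ_2) = -12
Natural end conditions: M_0 = M_4 = 0.
Solving the tridiagonal system: M_0 = 0, M_1 = 465/28, M_2 = -171/7, M_3 = 87/28, M_4 = 0.
On [2, 3], g'(x) = b_1 + 2c_1·(x - 2) + 3d_1·(x - 2)² with b_1 = Δ_1 - h_1(2M_1 + M_2)/6 = 211/28, c_1 = M_1/2 = 465/56, d_1 = (M_2 - M_1)/(6h_1) = -383/56. So g'(2) = 211/28.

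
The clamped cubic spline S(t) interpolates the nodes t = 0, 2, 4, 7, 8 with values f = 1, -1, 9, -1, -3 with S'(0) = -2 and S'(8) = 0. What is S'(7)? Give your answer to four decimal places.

Put m_i = S'' at the i-th knot. Here h = (2, 2, 3, 1) and Δ = (-1, 5, -10/3, -2), so the interior equations h_(i-1)·m_(i-1) + 2(h_(i-1)+h_i)·m_i + h_i·m_(i+1) = 6(Δ_i − Δ_(i-1)) read
  2·m_0 + 8·m_1 + 2·m_2 = 6(Δ_1 - Δ_0) = 36
  2·m_1 + 10·m_2 + 3·m_3 = 6(Δ_2 - Δ_1) = -50
  3·m_2 + 8·m_3 + 1·m_4 = 6(Δ_3 - Δ_2) = 8
Clamped end conditions give two more equations: 2h_0·m_0 + h_0·m_1 = 6(Δ_0 - S'(0)) = 6 and h_3·m_3 + 2h_3·m_4 = 6(S'(8) - Δ_3) = 12.
Forward elimination and back-substitution give m_0 = -137/72, m_1 = 245/36, m_2 = -527/72, m_3 = 115/36, m_4 = 317/72.
On [7, 8], S'(t) = b_3 + 2c_3·(t - 7) + 3d_3·(t - 7)² with b_3 = Δ_3 - h_3(2m_3 + m_4)/6 = -547/144, c_3 = m_3/2 = 115/72, d_3 = (m_4 - m_3)/(6h_3) = 29/144. So S'(7) = -547/144.

-3.7986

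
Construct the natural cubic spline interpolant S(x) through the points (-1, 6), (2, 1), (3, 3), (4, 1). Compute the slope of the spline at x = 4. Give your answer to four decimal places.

-3.1505

Put M_i = S'' at the i-th knot. Here h = (3, 1, 1) and Δ = (-5/3, 2, -2), so the interior equations h_(i-1)·M_(i-1) + 2(h_(i-1)+h_i)·M_i + h_i·M_(i+1) = 6(Δ_i − Δ_(i-1)) read
  3·M_0 + 8·M_1 + 1·M_2 = 6(Δ_1 - Δ_0) = 22
  1·M_1 + 4·M_2 + 1·M_3 = 6(Δ_2 - Δ_1) = -24
Natural end conditions: M_0 = M_3 = 0.
Forward elimination and back-substitution give M_0 = 0, M_1 = 112/31, M_2 = -214/31, M_3 = 0.
On [3, 4], S'(x) = b_2 + 2c_2·(x - 3) + 3d_2·(x - 3)² with b_2 = Δ_2 - h_2(2M_2 + M_3)/6 = 28/93, c_2 = M_2/2 = -107/31, d_2 = (M_3 - M_2)/(6h_2) = 107/93. So S'(4) = -293/93.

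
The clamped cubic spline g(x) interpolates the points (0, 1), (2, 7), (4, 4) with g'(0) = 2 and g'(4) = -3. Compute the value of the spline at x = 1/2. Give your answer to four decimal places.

2.3711

Let M_i = g''(x_i). Step sizes h_i = 2, 2; slopes of the chords Δ_i = (y_(i+1) - y_i)/h_i = 3, -3/2.
  2·M_0 + 8·M_1 + 2·M_2 = 6(Δ_1 - Δ_0) = -27
Clamped end conditions give two more equations: 2h_0·M_0 + h_0·M_1 = 6(Δ_0 - g'(0)) = 6 and h_1·M_1 + 2h_1·M_2 = 6(g'(4) - Δ_1) = -9.
Hence M_0 = 29/8, M_1 = -17/4, M_2 = -1/8.
On [0, 2], g(x) = 1 + 2·x + 29/16·x² - 21/32·x³.
With x = 1/2: g(1/2) = 607/256.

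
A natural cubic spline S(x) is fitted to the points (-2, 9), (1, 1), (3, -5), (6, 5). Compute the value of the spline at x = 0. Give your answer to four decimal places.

4.2222

Write m_i for S''(x_i). With h_i = 3, 2, 3 and divided differences Δ_i = -8/3, -3, 10/3, the continuity of S' gives the tridiagonal system
  3·m_0 + 10·m_1 + 2·m_2 = 6(Δ_1 - Δ_0) = -2
  2·m_1 + 10·m_2 + 3·m_3 = 6(Δ_2 - Δ_1) = 38
Natural end conditions: m_0 = m_3 = 0.
Hence m_0 = 0, m_1 = -1, m_2 = 4, m_3 = 0.
On [-2, 1], S(x) = 9 - 13/6·(x + 2) + 0·(x + 2)² - 1/18·(x + 2)³.
With (x + 2) = 2: S(0) = 38/9.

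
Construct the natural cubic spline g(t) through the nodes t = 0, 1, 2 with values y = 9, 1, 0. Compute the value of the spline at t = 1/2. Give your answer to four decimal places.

4.3438

Write M_i for g''(x_i). With h_i = 1, 1 and divided differences Δ_i = -8, -1, the continuity of g' gives the tridiagonal system
  1·M_0 + 4·M_1 + 1·M_2 = 6(Δ_1 - Δ_0) = 42
Natural end conditions: M_0 = M_2 = 0.
Solving the tridiagonal system: M_0 = 0, M_1 = 21/2, M_2 = 0.
On [0, 1], g(t) = 9 - 39/4·t + 0·t² + 7/4·t³.
With t = 1/2: g(1/2) = 139/32.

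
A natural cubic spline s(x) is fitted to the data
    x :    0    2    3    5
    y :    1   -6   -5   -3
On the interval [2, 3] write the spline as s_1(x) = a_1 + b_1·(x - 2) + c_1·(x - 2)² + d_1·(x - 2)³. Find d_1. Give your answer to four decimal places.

-0.9000

Put σ_i = s'' at the i-th knot. Here h = (2, 1, 2) and Δ = (-7/2, 1, 1), so the interior equations h_(i-1)·σ_(i-1) + 2(h_(i-1)+h_i)·σ_i + h_i·σ_(i+1) = 6(Δ_i − Δ_(i-1)) read
  2·σ_0 + 6·σ_1 + 1·σ_2 = 6(Δ_1 - Δ_0) = 27
  1·σ_1 + 6·σ_2 + 2·σ_3 = 6(Δ_2 - Δ_1) = 0
Natural end conditions: σ_0 = σ_3 = 0.
Solving the tridiagonal system: σ_0 = 0, σ_1 = 162/35, σ_2 = -27/35, σ_3 = 0.
On [2, 3], with s_1(x) = a_1 + b_1·(x - 2) + c_1·(x - 2)² + d_1·(x - 2)³: c_1 = σ_1/2 = 81/35, d_1 = (σ_2 - σ_1)/(6h_1) = -9/10, b_1 = Δ_1 - h_1(2σ_1 + σ_2)/6 = -29/70.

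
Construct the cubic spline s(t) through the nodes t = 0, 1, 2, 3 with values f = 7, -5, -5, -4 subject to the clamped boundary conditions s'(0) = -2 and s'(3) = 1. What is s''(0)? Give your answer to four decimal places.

Put m_i = s'' at the i-th knot. Here h = (1, 1, 1) and Δ = (-12, 0, 1), so the interior equations h_(i-1)·m_(i-1) + 2(h_(i-1)+h_i)·m_i + h_i·m_(i+1) = 6(Δ_i − Δ_(i-1)) read
  1·m_0 + 4·m_1 + 1·m_2 = 6(Δ_1 - Δ_0) = 72
  1·m_1 + 4·m_2 + 1·m_3 = 6(Δ_2 - Δ_1) = 6
Clamped end conditions give two more equations: 2h_0·m_0 + h_0·m_1 = 6(Δ_0 - s'(0)) = -60 and h_2·m_2 + 2h_2·m_3 = 6(s'(3) - Δ_2) = 0.
Solving the tridiagonal system: m_0 = -228/5, m_1 = 156/5, m_2 = -36/5, m_3 = 18/5.

-45.6000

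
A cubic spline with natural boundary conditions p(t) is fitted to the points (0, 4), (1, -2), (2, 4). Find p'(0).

Let m_i = p''(x_i). Step sizes h_i = 1, 1; slopes of the chords Δ_i = (y_(i+1) - y_i)/h_i = -6, 6.
  1·m_0 + 4·m_1 + 1·m_2 = 6(Δ_1 - Δ_0) = 72
Natural end conditions: m_0 = m_2 = 0.
Hence m_0 = 0, m_1 = 18, m_2 = 0.
On [0, 1], p'(t) = b_0 + 2c_0·t + 3d_0·t² with b_0 = Δ_0 - h_0(2m_0 + m_1)/6 = -9, c_0 = m_0/2 = 0, d_0 = (m_1 - m_0)/(6h_0) = 3. So p'(0) = -9.

-9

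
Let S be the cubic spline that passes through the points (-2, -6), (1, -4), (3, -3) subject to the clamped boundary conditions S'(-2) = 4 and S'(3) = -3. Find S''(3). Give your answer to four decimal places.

With M_i denoting the second derivative at x_i, h_i = 3, 2, and Δ_i = (y_(i+1) − y_i)/h_i = 2/3, 1/2:
  3·M_0 + 10·M_1 + 2·M_2 = 6(Δ_1 - Δ_0) = -1
Clamped end conditions give two more equations: 2h_0·M_0 + h_0·M_1 = 6(Δ_0 - S'(-2)) = -20 and h_1·M_1 + 2h_1·M_2 = 6(S'(3) - Δ_1) = -21.
Solving the tridiagonal system: M_0 = -139/30, M_1 = 13/5, M_2 = -131/20.

-6.5500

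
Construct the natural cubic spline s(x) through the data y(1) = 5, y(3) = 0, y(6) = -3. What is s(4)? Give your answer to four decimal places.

-1.5000

Put σ_i = s'' at the i-th knot. Here h = (2, 3) and Δ = (-5/2, -1), so the interior equations h_(i-1)·σ_(i-1) + 2(h_(i-1)+h_i)·σ_i + h_i·σ_(i+1) = 6(Δ_i − Δ_(i-1)) read
  2·σ_0 + 10·σ_1 + 3·σ_2 = 6(Δ_1 - Δ_0) = 9
Natural end conditions: σ_0 = σ_2 = 0.
Hence σ_0 = 0, σ_1 = 9/10, σ_2 = 0.
On [3, 6], s(x) = 0 - 19/10·(x - 3) + 9/20·(x - 3)² - 1/20·(x - 3)³.
With (x - 3) = 1: s(4) = -3/2.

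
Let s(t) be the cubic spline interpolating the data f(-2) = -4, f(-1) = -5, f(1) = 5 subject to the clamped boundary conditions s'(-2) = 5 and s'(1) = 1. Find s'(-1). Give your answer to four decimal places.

Let m_i = s''(x_i). Step sizes h_i = 1, 2; slopes of the chords Δ_i = (y_(i+1) - y_i)/h_i = -1, 5.
  1·m_0 + 6·m_1 + 2·m_2 = 6(Δ_1 - Δ_0) = 36
Clamped end conditions give two more equations: 2h_0·m_0 + h_0·m_1 = 6(Δ_0 - s'(-2)) = -36 and h_1·m_1 + 2h_1·m_2 = 6(s'(1) - Δ_1) = -24.
Hence m_0 = -76/3, m_1 = 44/3, m_2 = -40/3.
On [-1, 1], s'(t) = b_1 + 2c_1·(t + 1) + 3d_1·(t + 1)² with b_1 = Δ_1 - h_1(2m_1 + m_2)/6 = -1/3, c_1 = m_1/2 = 22/3, d_1 = (m_2 - m_1)/(6h_1) = -7/3. So s'(-1) = -1/3.

-0.3333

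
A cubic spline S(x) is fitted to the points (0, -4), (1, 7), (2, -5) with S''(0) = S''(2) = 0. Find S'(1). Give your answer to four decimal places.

-0.5000

Put M_i = S'' at the i-th knot. Here h = (1, 1) and Δ = (11, -12), so the interior equations h_(i-1)·M_(i-1) + 2(h_(i-1)+h_i)·M_i + h_i·M_(i+1) = 6(Δ_i − Δ_(i-1)) read
  1·M_0 + 4·M_1 + 1·M_2 = 6(Δ_1 - Δ_0) = -138
Natural end conditions: M_0 = M_2 = 0.
Solving the tridiagonal system: M_0 = 0, M_1 = -69/2, M_2 = 0.
On [1, 2], S'(x) = b_1 + 2c_1·(x - 1) + 3d_1·(x - 1)² with b_1 = Δ_1 - h_1(2M_1 + M_2)/6 = -1/2, c_1 = M_1/2 = -69/4, d_1 = (M_2 - M_1)/(6h_1) = 23/4. So S'(1) = -1/2.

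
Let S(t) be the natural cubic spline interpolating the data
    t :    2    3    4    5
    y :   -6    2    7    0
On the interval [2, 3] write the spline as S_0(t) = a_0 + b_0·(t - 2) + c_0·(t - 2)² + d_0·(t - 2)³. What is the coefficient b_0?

Write M_i for S''(x_i). With h_i = 1, 1, 1 and divided differences Δ_i = 8, 5, -7, the continuity of S' gives the tridiagonal system
  1·M_0 + 4·M_1 + 1·M_2 = 6(Δ_1 - Δ_0) = -18
  1·M_1 + 4·M_2 + 1·M_3 = 6(Δ_2 - Δ_1) = -72
Natural end conditions: M_0 = M_3 = 0.
Forward elimination and back-substitution give M_0 = 0, M_1 = 0, M_2 = -18, M_3 = 0.
On [2, 3], with S_0(t) = a_0 + b_0·(t - 2) + c_0·(t - 2)² + d_0·(t - 2)³: c_0 = M_0/2 = 0, d_0 = (M_1 - M_0)/(6h_0) = 0, b_0 = Δ_0 - h_0(2M_0 + M_1)/6 = 8.

8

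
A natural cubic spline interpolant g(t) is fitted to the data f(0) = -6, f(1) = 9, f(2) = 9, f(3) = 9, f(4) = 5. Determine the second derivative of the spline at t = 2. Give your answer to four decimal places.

Put m_i = g'' at the i-th knot. Here h = (1, 1, 1, 1) and Δ = (15, 0, 0, -4), so the interior equations h_(i-1)·m_(i-1) + 2(h_(i-1)+h_i)·m_i + h_i·m_(i+1) = 6(Δ_i − Δ_(i-1)) read
  1·m_0 + 4·m_1 + 1·m_2 = 6(Δ_1 - Δ_0) = -90
  1·m_1 + 4·m_2 + 1·m_3 = 6(Δ_2 - Δ_1) = 0
  1·m_2 + 4·m_3 + 1·m_4 = 6(Δ_3 - Δ_2) = -24
Natural end conditions: m_0 = m_4 = 0.
Hence m_0 = 0, m_1 = -687/28, m_2 = 57/7, m_3 = -225/28, m_4 = 0.

8.1429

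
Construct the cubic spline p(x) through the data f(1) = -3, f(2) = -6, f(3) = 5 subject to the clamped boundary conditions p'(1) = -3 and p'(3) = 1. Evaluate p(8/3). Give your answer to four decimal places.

Put σ_i = p'' at the i-th knot. Here h = (1, 1) and Δ = (-3, 11), so the interior equations h_(i-1)·σ_(i-1) + 2(h_(i-1)+h_i)·σ_i + h_i·σ_(i+1) = 6(Δ_i − Δ_(i-1)) read
  1·σ_0 + 4·σ_1 + 1·σ_2 = 6(Δ_1 - Δ_0) = 84
Clamped end conditions give two more equations: 2h_0·σ_0 + h_0·σ_1 = 6(Δ_0 - p'(1)) = 0 and h_1·σ_1 + 2h_1·σ_2 = 6(p'(3) - Δ_1) = -60.
Solving: σ_0 = -19, σ_1 = 38, σ_2 = -49.
On [2, 3], p(x) = -6 + 13/2·(x - 2) + 19·(x - 2)² - 29/2·(x - 2)³.
With (x - 2) = 2/3: p(8/3) = 67/27.

2.4815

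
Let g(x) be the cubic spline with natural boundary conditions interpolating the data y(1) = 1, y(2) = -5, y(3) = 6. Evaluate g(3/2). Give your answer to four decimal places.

With M_i denoting the second derivative at x_i, h_i = 1, 1, and Δ_i = (y_(i+1) − y_i)/h_i = -6, 11:
  1·M_0 + 4·M_1 + 1·M_2 = 6(Δ_1 - Δ_0) = 102
Natural end conditions: M_0 = M_2 = 0.
Forward elimination and back-substitution give M_0 = 0, M_1 = 51/2, M_2 = 0.
On [1, 2], g(x) = 1 - 41/4·(x - 1) + 0·(x - 1)² + 17/4·(x - 1)³.
With (x - 1) = 1/2: g(3/2) = -115/32.

-3.5938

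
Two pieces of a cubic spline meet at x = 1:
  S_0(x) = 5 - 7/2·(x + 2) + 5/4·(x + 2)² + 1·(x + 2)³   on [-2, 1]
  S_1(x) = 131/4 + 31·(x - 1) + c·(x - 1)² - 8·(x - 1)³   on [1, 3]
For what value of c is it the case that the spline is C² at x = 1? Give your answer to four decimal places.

S_0''(x) = 5/2 + 6·(x + 2), so S_0''(1) = 41/2. On the right, S_1''(1) = 2c, so c = 41/4.

10.2500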